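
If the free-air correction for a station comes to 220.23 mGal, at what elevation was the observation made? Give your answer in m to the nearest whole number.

h = 220.23 / 0.3086 = 713.64 m

714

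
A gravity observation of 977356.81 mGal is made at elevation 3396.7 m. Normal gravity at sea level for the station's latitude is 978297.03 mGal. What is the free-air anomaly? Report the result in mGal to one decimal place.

Free-air correction = 0.3086 × 3396.7 = 1048.22 mGal
Free-air anomaly = 977356.81 − 978297.03 + (1048.22) = 108.00 mGal

108.0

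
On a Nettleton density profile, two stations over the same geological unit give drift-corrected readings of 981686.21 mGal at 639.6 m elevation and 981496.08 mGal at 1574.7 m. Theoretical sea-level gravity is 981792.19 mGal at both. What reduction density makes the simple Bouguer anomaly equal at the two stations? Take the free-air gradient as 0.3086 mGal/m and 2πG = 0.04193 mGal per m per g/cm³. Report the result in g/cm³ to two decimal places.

Δg_obs = 981496.08 − 981686.21 = -190.13 mGal over Δh = 1574.7 − 639.6 = 935.1 m
Equal Bouguer anomalies ⇒ Δg_obs + (0.3086 − 0.04193ρ)·Δh = 0
0.3086 − 0.04193ρ = −Δg_obs/Δh = 0.20333
ρ = (0.3086 − 0.20333) / 0.04193 = 2.51 g/cm³

2.51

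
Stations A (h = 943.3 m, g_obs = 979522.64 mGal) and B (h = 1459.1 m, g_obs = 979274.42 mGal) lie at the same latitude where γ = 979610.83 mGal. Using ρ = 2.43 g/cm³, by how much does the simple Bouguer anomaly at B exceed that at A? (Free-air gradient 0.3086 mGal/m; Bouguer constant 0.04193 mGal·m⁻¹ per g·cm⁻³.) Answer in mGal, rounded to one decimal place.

Δg_SB(A) = 979522.64 − 979610.83 + 0.3086×943.3 − 0.04193×2.43×943.3 = 106.80 mGal
Δg_SB(B) = 979274.42 − 979610.83 + 0.3086×1459.1 − 0.04193×2.43×1459.1 = -34.80 mGal
Difference = -34.80 − (106.80) = -141.60 mGal

-141.6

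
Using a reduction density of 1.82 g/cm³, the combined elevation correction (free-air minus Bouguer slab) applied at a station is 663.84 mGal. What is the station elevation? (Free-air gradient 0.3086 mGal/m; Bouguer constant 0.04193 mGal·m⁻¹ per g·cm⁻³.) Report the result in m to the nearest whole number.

2858

Combined gradient = 0.3086 − 0.04193 × 1.82 = 0.2322874 mGal/m
h = 663.84 / 0.2322874 = 2857.84 m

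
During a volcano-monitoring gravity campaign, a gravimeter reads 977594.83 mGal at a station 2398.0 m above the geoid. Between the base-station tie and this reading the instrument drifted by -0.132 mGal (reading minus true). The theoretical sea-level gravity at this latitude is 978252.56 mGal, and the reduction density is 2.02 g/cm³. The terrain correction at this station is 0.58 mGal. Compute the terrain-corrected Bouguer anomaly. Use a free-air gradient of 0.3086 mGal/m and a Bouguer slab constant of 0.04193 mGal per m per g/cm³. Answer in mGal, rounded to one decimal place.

-120.1

Drift-corrected reading = 977594.83 − (-0.132) = 977594.962 mGal
Free-air correction = 0.3086 × 2398.0 = 740.02 mGal
Free-air anomaly = 977594.962 − 978252.56 + (740.02) = 82.422 mGal
Bouguer slab correction = 0.04193 × 2.02 × 2398.0 = 203.11 mGal
Simple Bouguer anomaly = 82.422 − (203.11) = -120.688 mGal
Complete Bouguer anomaly = -120.688 + 0.58 = -120.108 mGal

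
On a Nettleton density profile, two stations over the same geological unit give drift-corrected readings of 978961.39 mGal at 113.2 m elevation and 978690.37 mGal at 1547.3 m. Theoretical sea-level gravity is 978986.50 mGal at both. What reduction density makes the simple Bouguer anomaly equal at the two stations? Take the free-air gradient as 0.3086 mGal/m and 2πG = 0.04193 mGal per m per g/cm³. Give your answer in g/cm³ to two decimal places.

Δg_obs = 978690.37 − 978961.39 = -271.02 mGal over Δh = 1547.3 − 113.2 = 1434.1 m
Equal Bouguer anomalies ⇒ Δg_obs + (0.3086 − 0.04193ρ)·Δh = 0
0.3086 − 0.04193ρ = −Δg_obs/Δh = 0.18898
ρ = (0.3086 − 0.18898) / 0.04193 = 2.85 g/cm³

2.85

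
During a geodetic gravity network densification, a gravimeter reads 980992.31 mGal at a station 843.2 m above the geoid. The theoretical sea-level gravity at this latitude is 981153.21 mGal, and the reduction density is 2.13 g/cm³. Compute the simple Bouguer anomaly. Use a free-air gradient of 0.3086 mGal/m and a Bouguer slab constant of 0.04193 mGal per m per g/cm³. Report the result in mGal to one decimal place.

Free-air correction = 0.3086 × 843.2 = 260.21 mGal
Free-air anomaly = 980992.31 − 981153.21 + (260.21) = 99.31 mGal
Bouguer slab correction = 0.04193 × 2.13 × 843.2 = 75.31 mGal
Simple Bouguer anomaly = 99.31 − (75.31) = 24.00 mGal

24.0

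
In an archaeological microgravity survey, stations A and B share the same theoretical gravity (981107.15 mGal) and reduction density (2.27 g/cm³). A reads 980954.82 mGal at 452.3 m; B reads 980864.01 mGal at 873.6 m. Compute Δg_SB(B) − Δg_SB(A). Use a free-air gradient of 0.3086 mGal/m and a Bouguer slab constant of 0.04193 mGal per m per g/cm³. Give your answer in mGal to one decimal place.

Δg_SB(A) = 980954.82 − 981107.15 + 0.3086×452.3 − 0.04193×2.27×452.3 = -55.80 mGal
Δg_SB(B) = 980864.01 − 981107.15 + 0.3086×873.6 − 0.04193×2.27×873.6 = -56.70 mGal
Difference = -56.70 − (-55.80) = -0.90 mGal

-0.9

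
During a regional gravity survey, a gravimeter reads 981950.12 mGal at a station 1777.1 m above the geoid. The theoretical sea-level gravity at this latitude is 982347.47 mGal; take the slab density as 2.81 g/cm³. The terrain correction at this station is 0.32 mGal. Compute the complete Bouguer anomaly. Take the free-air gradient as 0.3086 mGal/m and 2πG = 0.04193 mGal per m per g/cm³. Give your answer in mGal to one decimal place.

Free-air correction = 0.3086 × 1777.1 = 548.41 mGal
Free-air anomaly = 981950.12 − 982347.47 + (548.41) = 151.06 mGal
Bouguer slab correction = 0.04193 × 2.81 × 1777.1 = 209.38 mGal
Simple Bouguer anomaly = 151.06 − (209.38) = -58.32 mGal
Complete Bouguer anomaly = -58.32 + 0.32 = -58.00 mGal

-58.0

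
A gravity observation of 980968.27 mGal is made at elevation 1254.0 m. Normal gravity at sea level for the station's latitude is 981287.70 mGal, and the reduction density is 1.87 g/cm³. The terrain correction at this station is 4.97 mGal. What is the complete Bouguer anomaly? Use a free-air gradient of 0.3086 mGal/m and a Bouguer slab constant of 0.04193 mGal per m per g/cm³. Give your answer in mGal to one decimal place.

Free-air correction = 0.3086 × 1254.0 = 386.98 mGal
Free-air anomaly = 980968.27 − 981287.70 + (386.98) = 67.55 mGal
Bouguer slab correction = 0.04193 × 1.87 × 1254.0 = 98.33 mGal
Simple Bouguer anomaly = 67.55 − (98.33) = -30.78 mGal
Complete Bouguer anomaly = -30.78 + 4.97 = -25.81 mGal

-25.8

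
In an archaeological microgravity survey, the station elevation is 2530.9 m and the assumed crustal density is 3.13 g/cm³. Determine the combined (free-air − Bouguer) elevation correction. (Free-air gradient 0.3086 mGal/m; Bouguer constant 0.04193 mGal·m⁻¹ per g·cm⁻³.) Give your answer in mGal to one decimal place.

Combined gradient = 0.3086 − 0.04193 × 3.13 = 0.1773591 mGal/m
Combined elevation correction = 0.1773591 × 2530.9 = 448.9 mGal

448.9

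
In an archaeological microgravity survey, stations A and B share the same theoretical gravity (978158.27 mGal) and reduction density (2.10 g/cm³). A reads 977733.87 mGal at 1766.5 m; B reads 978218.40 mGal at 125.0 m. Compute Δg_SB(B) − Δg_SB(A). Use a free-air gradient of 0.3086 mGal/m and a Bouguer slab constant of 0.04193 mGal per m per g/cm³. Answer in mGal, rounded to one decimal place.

122.5

Δg_SB(A) = 977733.87 − 978158.27 + 0.3086×1766.5 − 0.04193×2.10×1766.5 = -34.80 mGal
Δg_SB(B) = 978218.40 − 978158.27 + 0.3086×125.0 − 0.04193×2.10×125.0 = 87.70 mGal
Difference = 87.70 − (-34.80) = 122.50 mGal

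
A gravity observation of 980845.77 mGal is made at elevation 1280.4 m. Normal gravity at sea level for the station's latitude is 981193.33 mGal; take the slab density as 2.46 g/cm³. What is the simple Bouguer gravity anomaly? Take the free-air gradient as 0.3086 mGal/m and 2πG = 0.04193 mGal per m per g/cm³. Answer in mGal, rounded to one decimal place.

-84.5

Free-air correction = 0.3086 × 1280.4 = 395.13 mGal
Free-air anomaly = 980845.77 − 981193.33 + (395.13) = 47.57 mGal
Bouguer slab correction = 0.04193 × 2.46 × 1280.4 = 132.07 mGal
Simple Bouguer anomaly = 47.57 − (132.07) = -84.50 mGal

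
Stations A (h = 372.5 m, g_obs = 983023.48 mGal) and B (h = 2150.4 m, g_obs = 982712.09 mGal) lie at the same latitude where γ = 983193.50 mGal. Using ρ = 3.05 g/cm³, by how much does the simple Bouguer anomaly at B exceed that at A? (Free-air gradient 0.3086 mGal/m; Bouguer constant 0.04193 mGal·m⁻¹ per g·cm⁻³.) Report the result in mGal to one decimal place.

Δg_SB(A) = 983023.48 − 983193.50 + 0.3086×372.5 − 0.04193×3.05×372.5 = -102.70 mGal
Δg_SB(B) = 982712.09 − 983193.50 + 0.3086×2150.4 − 0.04193×3.05×2150.4 = -92.80 mGal
Difference = -92.80 − (-102.70) = 9.90 mGal

9.9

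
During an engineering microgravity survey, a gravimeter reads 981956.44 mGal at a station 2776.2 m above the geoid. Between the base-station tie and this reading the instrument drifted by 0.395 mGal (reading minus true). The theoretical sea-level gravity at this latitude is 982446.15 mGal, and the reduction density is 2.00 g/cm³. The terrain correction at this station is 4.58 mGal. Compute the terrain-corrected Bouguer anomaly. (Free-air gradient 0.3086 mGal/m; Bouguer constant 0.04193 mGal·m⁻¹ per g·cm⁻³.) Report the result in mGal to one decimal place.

138.4

Drift-corrected reading = 981956.44 − (0.395) = 981956.045 mGal
Free-air correction = 0.3086 × 2776.2 = 856.74 mGal
Free-air anomaly = 981956.045 − 982446.15 + (856.74) = 366.635 mGal
Bouguer slab correction = 0.04193 × 2.00 × 2776.2 = 232.81 mGal
Simple Bouguer anomaly = 366.635 − (232.81) = 133.825 mGal
Complete Bouguer anomaly = 133.825 + 4.58 = 138.405 mGal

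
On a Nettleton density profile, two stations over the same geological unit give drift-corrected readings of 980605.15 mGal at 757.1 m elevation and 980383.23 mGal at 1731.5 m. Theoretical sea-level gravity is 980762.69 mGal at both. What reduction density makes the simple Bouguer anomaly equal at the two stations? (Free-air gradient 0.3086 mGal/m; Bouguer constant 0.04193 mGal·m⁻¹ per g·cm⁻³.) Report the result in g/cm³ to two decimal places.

Δg_obs = 980383.23 − 980605.15 = -221.92 mGal over Δh = 1731.5 − 757.1 = 974.4 m
Equal Bouguer anomalies ⇒ Δg_obs + (0.3086 − 0.04193ρ)·Δh = 0
0.3086 − 0.04193ρ = −Δg_obs/Δh = 0.22775
ρ = (0.3086 − 0.22775) / 0.04193 = 1.93 g/cm³

1.93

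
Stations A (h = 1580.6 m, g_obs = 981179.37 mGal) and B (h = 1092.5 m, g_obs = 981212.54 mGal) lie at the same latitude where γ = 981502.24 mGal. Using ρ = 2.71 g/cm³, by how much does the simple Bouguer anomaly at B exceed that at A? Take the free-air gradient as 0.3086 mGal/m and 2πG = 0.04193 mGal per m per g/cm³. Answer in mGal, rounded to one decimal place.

-62.0

Δg_SB(A) = 981179.37 − 981502.24 + 0.3086×1580.6 − 0.04193×2.71×1580.6 = -14.70 mGal
Δg_SB(B) = 981212.54 − 981502.24 + 0.3086×1092.5 − 0.04193×2.71×1092.5 = -76.70 mGal
Difference = -76.70 − (-14.70) = -62.00 mGal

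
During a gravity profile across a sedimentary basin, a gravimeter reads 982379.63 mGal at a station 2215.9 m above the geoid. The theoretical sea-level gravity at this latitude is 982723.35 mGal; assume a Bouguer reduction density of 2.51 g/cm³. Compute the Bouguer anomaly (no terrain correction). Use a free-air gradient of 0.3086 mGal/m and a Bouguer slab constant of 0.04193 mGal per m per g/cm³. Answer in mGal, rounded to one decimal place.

106.9

Free-air correction = 0.3086 × 2215.9 = 683.83 mGal
Free-air anomaly = 982379.63 − 982723.35 + (683.83) = 340.11 mGal
Bouguer slab correction = 0.04193 × 2.51 × 2215.9 = 233.21 mGal
Simple Bouguer anomaly = 340.11 − (233.21) = 106.90 mGal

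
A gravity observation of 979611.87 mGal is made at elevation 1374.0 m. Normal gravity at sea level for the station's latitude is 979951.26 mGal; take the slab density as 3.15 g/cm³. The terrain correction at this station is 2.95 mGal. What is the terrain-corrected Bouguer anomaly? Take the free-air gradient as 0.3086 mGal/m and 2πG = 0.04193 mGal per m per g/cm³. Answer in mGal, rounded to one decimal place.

Free-air correction = 0.3086 × 1374.0 = 424.02 mGal
Free-air anomaly = 979611.87 − 979951.26 + (424.02) = 84.63 mGal
Bouguer slab correction = 0.04193 × 3.15 × 1374.0 = 181.48 mGal
Simple Bouguer anomaly = 84.63 − (181.48) = -96.85 mGal
Complete Bouguer anomaly = -96.85 + 2.95 = -93.90 mGal

-93.9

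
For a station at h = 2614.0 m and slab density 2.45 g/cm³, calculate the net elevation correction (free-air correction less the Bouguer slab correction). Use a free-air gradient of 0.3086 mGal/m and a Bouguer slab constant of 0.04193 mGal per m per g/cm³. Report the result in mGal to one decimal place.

538.1

Combined gradient = 0.3086 − 0.04193 × 2.45 = 0.2058715 mGal/m
Combined elevation correction = 0.2058715 × 2614.0 = 538.1 mGal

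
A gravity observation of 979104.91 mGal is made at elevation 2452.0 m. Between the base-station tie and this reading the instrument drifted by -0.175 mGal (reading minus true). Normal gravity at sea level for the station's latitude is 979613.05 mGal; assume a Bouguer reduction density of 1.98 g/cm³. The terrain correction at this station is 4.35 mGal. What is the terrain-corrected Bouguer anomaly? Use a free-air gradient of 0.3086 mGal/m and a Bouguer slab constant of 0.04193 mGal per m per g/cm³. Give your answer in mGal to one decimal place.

49.5

Drift-corrected reading = 979104.91 − (-0.175) = 979105.085 mGal
Free-air correction = 0.3086 × 2452.0 = 756.69 mGal
Free-air anomaly = 979105.085 − 979613.05 + (756.69) = 248.725 mGal
Bouguer slab correction = 0.04193 × 1.98 × 2452.0 = 203.57 mGal
Simple Bouguer anomaly = 248.725 − (203.57) = 45.155 mGal
Complete Bouguer anomaly = 45.155 + 4.35 = 49.505 mGal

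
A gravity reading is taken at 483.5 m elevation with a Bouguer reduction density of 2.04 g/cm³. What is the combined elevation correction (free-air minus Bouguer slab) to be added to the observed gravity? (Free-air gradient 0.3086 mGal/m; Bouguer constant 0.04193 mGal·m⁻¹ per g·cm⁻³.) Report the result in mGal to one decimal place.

107.9

Combined gradient = 0.3086 − 0.04193 × 2.04 = 0.2230628 mGal/m
Combined elevation correction = 0.2230628 × 483.5 = 107.9 mGal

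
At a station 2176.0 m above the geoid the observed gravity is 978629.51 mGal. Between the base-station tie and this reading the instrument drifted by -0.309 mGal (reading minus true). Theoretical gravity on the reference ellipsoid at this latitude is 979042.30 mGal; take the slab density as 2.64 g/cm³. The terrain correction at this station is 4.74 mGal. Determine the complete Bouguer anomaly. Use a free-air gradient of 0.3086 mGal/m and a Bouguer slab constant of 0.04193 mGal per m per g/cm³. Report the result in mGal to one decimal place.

Drift-corrected reading = 978629.51 − (-0.309) = 978629.819 mGal
Free-air correction = 0.3086 × 2176.0 = 671.51 mGal
Free-air anomaly = 978629.819 − 979042.30 + (671.51) = 259.029 mGal
Bouguer slab correction = 0.04193 × 2.64 × 2176.0 = 240.87 mGal
Simple Bouguer anomaly = 259.029 − (240.87) = 18.159 mGal
Complete Bouguer anomaly = 18.159 + 4.74 = 22.899 mGal

22.9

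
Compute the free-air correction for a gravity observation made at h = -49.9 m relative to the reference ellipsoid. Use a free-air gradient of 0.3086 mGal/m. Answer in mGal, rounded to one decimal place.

-15.4

Free-air correction = 0.3086 × -49.9 = -15.4 mGal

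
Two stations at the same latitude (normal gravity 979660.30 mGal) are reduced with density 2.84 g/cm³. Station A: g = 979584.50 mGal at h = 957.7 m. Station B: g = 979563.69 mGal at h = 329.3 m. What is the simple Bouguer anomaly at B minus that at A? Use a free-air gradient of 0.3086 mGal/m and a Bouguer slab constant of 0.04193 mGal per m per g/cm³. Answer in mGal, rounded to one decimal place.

Δg_SB(A) = 979584.50 − 979660.30 + 0.3086×957.7 − 0.04193×2.84×957.7 = 105.70 mGal
Δg_SB(B) = 979563.69 − 979660.30 + 0.3086×329.3 − 0.04193×2.84×329.3 = -34.20 mGal
Difference = -34.20 − (105.70) = -139.90 mGal

-139.9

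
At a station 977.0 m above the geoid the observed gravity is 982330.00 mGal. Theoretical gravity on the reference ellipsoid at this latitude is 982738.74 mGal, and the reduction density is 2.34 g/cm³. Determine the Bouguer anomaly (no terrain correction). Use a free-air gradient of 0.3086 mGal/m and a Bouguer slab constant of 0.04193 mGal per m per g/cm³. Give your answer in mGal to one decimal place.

-203.1

Free-air correction = 0.3086 × 977.0 = 301.50 mGal
Free-air anomaly = 982330.00 − 982738.74 + (301.50) = -107.24 mGal
Bouguer slab correction = 0.04193 × 2.34 × 977.0 = 95.86 mGal
Simple Bouguer anomaly = -107.24 − (95.86) = -203.10 mGal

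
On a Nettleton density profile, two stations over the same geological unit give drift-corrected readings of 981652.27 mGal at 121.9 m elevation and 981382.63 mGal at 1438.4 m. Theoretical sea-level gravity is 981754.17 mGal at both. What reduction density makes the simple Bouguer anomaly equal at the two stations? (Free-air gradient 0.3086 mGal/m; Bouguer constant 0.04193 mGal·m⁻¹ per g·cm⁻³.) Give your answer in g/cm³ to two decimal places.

Δg_obs = 981382.63 − 981652.27 = -269.64 mGal over Δh = 1438.4 − 121.9 = 1316.5 m
Equal Bouguer anomalies ⇒ Δg_obs + (0.3086 − 0.04193ρ)·Δh = 0
0.3086 − 0.04193ρ = −Δg_obs/Δh = 0.20482
ρ = (0.3086 − 0.20482) / 0.04193 = 2.48 g/cm³

2.48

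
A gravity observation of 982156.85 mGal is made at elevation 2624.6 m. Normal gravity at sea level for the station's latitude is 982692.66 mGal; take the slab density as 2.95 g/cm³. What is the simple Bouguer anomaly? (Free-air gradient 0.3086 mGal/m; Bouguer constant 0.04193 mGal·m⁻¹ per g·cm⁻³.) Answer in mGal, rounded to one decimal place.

Free-air correction = 0.3086 × 2624.6 = 809.95 mGal
Free-air anomaly = 982156.85 − 982692.66 + (809.95) = 274.14 mGal
Bouguer slab correction = 0.04193 × 2.95 × 2624.6 = 324.65 mGal
Simple Bouguer anomaly = 274.14 − (324.65) = -50.51 mGal

-50.5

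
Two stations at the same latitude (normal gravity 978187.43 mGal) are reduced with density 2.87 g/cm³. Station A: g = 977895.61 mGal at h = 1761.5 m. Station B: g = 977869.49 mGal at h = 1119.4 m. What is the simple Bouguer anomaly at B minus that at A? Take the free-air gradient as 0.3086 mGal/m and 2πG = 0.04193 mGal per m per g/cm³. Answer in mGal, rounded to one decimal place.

Δg_SB(A) = 977895.61 − 978187.43 + 0.3086×1761.5 − 0.04193×2.87×1761.5 = 39.80 mGal
Δg_SB(B) = 977869.49 − 978187.43 + 0.3086×1119.4 − 0.04193×2.87×1119.4 = -107.20 mGal
Difference = -107.20 − (39.80) = -147.00 mGal

-147.0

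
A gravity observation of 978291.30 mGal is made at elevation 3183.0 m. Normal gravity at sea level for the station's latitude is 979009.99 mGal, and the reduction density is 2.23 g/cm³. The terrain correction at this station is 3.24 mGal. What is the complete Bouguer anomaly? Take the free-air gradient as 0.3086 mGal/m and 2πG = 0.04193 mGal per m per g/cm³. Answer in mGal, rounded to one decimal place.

Free-air correction = 0.3086 × 3183.0 = 982.27 mGal
Free-air anomaly = 978291.30 − 979009.99 + (982.27) = 263.58 mGal
Bouguer slab correction = 0.04193 × 2.23 × 3183.0 = 297.62 mGal
Simple Bouguer anomaly = 263.58 − (297.62) = -34.04 mGal
Complete Bouguer anomaly = -34.04 + 3.24 = -30.80 mGal

-30.8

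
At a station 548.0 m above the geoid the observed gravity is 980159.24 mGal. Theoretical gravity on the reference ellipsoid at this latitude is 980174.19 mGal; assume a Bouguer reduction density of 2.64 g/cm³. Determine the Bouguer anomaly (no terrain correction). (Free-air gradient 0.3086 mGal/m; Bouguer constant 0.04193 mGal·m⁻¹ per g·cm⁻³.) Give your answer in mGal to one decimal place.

93.5

Free-air correction = 0.3086 × 548.0 = 169.11 mGal
Free-air anomaly = 980159.24 − 980174.19 + (169.11) = 154.16 mGal
Bouguer slab correction = 0.04193 × 2.64 × 548.0 = 60.66 mGal
Simple Bouguer anomaly = 154.16 − (60.66) = 93.50 mGal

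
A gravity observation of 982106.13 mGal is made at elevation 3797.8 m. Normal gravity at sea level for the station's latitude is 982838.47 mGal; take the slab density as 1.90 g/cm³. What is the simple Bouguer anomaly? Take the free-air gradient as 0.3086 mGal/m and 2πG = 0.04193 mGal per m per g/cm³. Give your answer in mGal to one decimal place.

Free-air correction = 0.3086 × 3797.8 = 1172.00 mGal
Free-air anomaly = 982106.13 − 982838.47 + (1172.00) = 439.66 mGal
Bouguer slab correction = 0.04193 × 1.90 × 3797.8 = 302.56 mGal
Simple Bouguer anomaly = 439.66 − (302.56) = 137.10 mGal

137.1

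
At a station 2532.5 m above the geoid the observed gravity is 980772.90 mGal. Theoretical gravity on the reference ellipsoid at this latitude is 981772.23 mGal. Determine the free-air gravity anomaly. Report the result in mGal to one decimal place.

Free-air correction = 0.3086 × 2532.5 = 781.53 mGal
Free-air anomaly = 980772.90 − 981772.23 + (781.53) = -217.80 mGal

-217.8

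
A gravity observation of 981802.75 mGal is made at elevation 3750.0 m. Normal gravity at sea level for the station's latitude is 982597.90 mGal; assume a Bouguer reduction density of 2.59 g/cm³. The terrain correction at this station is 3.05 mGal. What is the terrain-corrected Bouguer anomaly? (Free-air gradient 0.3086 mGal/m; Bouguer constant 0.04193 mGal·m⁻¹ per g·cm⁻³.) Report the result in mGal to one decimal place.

-42.1

Free-air correction = 0.3086 × 3750.0 = 1157.25 mGal
Free-air anomaly = 981802.75 − 982597.90 + (1157.25) = 362.10 mGal
Bouguer slab correction = 0.04193 × 2.59 × 3750.0 = 407.25 mGal
Simple Bouguer anomaly = 362.10 − (407.25) = -45.15 mGal
Complete Bouguer anomaly = -45.15 + 3.05 = -42.10 mGal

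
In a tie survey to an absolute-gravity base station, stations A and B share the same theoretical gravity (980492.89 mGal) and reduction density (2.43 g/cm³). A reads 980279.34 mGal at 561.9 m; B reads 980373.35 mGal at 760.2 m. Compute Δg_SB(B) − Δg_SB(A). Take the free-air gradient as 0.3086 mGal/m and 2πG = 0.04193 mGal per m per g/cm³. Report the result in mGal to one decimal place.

Δg_SB(A) = 980279.34 − 980492.89 + 0.3086×561.9 − 0.04193×2.43×561.9 = -97.40 mGal
Δg_SB(B) = 980373.35 − 980492.89 + 0.3086×760.2 − 0.04193×2.43×760.2 = 37.60 mGal
Difference = 37.60 − (-97.40) = 135.00 mGal

135.0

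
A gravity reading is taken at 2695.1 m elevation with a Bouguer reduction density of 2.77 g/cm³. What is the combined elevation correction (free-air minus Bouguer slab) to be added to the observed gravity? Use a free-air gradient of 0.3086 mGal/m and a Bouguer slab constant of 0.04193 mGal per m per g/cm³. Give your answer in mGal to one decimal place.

518.7

Combined gradient = 0.3086 − 0.04193 × 2.77 = 0.1924539 mGal/m
Combined elevation correction = 0.1924539 × 2695.1 = 518.7 mGal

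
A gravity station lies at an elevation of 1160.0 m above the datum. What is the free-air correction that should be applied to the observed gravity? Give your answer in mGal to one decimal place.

358.0

Free-air correction = 0.3086 × 1160.0 = 358.0 mGal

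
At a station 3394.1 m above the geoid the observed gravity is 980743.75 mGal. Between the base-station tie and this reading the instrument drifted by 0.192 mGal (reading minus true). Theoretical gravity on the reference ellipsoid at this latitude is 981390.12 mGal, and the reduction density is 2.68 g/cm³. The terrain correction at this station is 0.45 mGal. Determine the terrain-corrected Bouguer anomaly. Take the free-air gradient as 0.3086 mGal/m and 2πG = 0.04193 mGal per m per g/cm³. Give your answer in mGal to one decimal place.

19.9

Drift-corrected reading = 980743.75 − (0.192) = 980743.558 mGal
Free-air correction = 0.3086 × 3394.1 = 1047.42 mGal
Free-air anomaly = 980743.558 − 981390.12 + (1047.42) = 400.858 mGal
Bouguer slab correction = 0.04193 × 2.68 × 3394.1 = 381.40 mGal
Simple Bouguer anomaly = 400.858 − (381.40) = 19.458 mGal
Complete Bouguer anomaly = 19.458 + 0.45 = 19.908 mGal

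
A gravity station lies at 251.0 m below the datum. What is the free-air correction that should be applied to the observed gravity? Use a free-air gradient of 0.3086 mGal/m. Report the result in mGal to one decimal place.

Free-air correction = 0.3086 × -251.0 = -77.5 mGal

-77.5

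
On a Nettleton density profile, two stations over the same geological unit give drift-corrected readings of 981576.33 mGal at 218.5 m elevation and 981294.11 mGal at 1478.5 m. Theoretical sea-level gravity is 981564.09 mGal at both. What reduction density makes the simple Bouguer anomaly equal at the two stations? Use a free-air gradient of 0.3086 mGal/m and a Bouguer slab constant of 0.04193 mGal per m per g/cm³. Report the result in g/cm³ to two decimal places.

Δg_obs = 981294.11 − 981576.33 = -282.22 mGal over Δh = 1478.5 − 218.5 = 1260.0 m
Equal Bouguer anomalies ⇒ Δg_obs + (0.3086 − 0.04193ρ)·Δh = 0
0.3086 − 0.04193ρ = −Δg_obs/Δh = 0.22398
ρ = (0.3086 − 0.22398) / 0.04193 = 2.02 g/cm³

2.02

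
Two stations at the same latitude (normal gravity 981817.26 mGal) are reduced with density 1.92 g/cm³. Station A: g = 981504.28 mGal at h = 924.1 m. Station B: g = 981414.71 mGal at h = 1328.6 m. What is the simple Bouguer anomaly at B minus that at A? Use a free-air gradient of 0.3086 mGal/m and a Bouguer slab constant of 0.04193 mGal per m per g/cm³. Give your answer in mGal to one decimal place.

Δg_SB(A) = 981504.28 − 981817.26 + 0.3086×924.1 − 0.04193×1.92×924.1 = -102.20 mGal
Δg_SB(B) = 981414.71 − 981817.26 + 0.3086×1328.6 − 0.04193×1.92×1328.6 = -99.50 mGal
Difference = -99.50 − (-102.20) = 2.70 mGal

2.7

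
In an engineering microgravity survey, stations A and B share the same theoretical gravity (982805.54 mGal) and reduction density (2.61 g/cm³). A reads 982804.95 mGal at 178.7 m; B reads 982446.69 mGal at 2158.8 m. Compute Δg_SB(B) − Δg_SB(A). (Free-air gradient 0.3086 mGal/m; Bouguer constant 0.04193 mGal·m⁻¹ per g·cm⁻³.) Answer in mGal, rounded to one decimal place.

36.1

Δg_SB(A) = 982804.95 − 982805.54 + 0.3086×178.7 − 0.04193×2.61×178.7 = 35.00 mGal
Δg_SB(B) = 982446.69 − 982805.54 + 0.3086×2158.8 − 0.04193×2.61×2158.8 = 71.10 mGal
Difference = 71.10 − (35.00) = 36.10 mGal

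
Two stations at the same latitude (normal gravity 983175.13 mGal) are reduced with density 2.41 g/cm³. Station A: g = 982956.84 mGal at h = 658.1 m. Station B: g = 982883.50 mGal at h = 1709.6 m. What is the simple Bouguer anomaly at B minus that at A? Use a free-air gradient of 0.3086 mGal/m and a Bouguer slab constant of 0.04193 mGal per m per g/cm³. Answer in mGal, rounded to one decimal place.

Δg_SB(A) = 982956.84 − 983175.13 + 0.3086×658.1 − 0.04193×2.41×658.1 = -81.70 mGal
Δg_SB(B) = 982883.50 − 983175.13 + 0.3086×1709.6 − 0.04193×2.41×1709.6 = 63.20 mGal
Difference = 63.20 − (-81.70) = 144.90 mGal

144.9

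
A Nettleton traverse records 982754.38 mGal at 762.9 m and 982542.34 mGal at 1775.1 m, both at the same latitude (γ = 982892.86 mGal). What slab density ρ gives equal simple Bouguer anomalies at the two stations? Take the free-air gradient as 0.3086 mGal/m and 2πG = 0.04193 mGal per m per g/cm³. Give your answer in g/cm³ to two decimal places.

Δg_obs = 982542.34 − 982754.38 = -212.04 mGal over Δh = 1775.1 − 762.9 = 1012.2 m
Equal Bouguer anomalies ⇒ Δg_obs + (0.3086 − 0.04193ρ)·Δh = 0
0.3086 − 0.04193ρ = −Δg_obs/Δh = 0.20948
ρ = (0.3086 − 0.20948) / 0.04193 = 2.36 g/cm³

2.36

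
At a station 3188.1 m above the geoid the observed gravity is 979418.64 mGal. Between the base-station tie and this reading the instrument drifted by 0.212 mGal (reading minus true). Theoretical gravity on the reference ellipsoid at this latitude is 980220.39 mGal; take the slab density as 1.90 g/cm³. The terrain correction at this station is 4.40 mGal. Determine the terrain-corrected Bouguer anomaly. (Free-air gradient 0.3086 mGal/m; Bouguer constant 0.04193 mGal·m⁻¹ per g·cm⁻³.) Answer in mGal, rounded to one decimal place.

Drift-corrected reading = 979418.64 − (0.212) = 979418.428 mGal
Free-air correction = 0.3086 × 3188.1 = 983.85 mGal
Free-air anomaly = 979418.428 − 980220.39 + (983.85) = 181.888 mGal
Bouguer slab correction = 0.04193 × 1.90 × 3188.1 = 253.99 mGal
Simple Bouguer anomaly = 181.888 − (253.99) = -72.102 mGal
Complete Bouguer anomaly = -72.102 + 4.40 = -67.702 mGal

-67.7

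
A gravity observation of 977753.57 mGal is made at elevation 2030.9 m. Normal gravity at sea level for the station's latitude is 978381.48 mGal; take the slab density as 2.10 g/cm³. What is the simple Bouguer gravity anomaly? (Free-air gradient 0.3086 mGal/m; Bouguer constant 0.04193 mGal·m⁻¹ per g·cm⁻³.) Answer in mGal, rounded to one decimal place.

-180.0

Free-air correction = 0.3086 × 2030.9 = 626.74 mGal
Free-air anomaly = 977753.57 − 978381.48 + (626.74) = -1.17 mGal
Bouguer slab correction = 0.04193 × 2.10 × 2030.9 = 178.83 mGal
Simple Bouguer anomaly = -1.17 − (178.83) = -180.00 mGal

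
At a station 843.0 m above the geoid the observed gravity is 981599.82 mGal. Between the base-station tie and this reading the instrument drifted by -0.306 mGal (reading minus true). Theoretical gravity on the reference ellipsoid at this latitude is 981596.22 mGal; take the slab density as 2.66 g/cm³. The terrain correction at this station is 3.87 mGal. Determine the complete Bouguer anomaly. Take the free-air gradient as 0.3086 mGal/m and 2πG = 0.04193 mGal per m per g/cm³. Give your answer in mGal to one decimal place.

Drift-corrected reading = 981599.82 − (-0.306) = 981600.126 mGal
Free-air correction = 0.3086 × 843.0 = 260.15 mGal
Free-air anomaly = 981600.126 − 981596.22 + (260.15) = 264.056 mGal
Bouguer slab correction = 0.04193 × 2.66 × 843.0 = 94.02 mGal
Simple Bouguer anomaly = 264.056 − (94.02) = 170.036 mGal
Complete Bouguer anomaly = 170.036 + 3.87 = 173.906 mGal

173.9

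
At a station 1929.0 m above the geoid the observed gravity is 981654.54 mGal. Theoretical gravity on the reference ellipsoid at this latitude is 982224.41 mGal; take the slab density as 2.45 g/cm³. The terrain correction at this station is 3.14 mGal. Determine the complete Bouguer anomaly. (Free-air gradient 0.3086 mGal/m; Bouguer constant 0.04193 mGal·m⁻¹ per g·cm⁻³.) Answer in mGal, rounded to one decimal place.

Free-air correction = 0.3086 × 1929.0 = 595.29 mGal
Free-air anomaly = 981654.54 − 982224.41 + (595.29) = 25.42 mGal
Bouguer slab correction = 0.04193 × 2.45 × 1929.0 = 198.16 mGal
Simple Bouguer anomaly = 25.42 − (198.16) = -172.74 mGal
Complete Bouguer anomaly = -172.74 + 3.14 = -169.60 mGal

-169.6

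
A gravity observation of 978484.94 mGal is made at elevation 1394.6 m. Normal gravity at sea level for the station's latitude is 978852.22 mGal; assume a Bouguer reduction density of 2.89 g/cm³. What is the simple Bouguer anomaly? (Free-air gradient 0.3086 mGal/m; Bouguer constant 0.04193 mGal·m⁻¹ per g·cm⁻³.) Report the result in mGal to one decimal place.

Free-air correction = 0.3086 × 1394.6 = 430.37 mGal
Free-air anomaly = 978484.94 − 978852.22 + (430.37) = 63.09 mGal
Bouguer slab correction = 0.04193 × 2.89 × 1394.6 = 168.99 mGal
Simple Bouguer anomaly = 63.09 − (168.99) = -105.90 mGal

-105.9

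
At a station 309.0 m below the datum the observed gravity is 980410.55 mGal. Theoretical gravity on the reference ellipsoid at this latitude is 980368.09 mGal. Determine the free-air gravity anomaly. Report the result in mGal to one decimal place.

Free-air correction = 0.3086 × -309.0 = -95.36 mGal
Free-air anomaly = 980410.55 − 980368.09 + (-95.36) = -52.90 mGal

-52.9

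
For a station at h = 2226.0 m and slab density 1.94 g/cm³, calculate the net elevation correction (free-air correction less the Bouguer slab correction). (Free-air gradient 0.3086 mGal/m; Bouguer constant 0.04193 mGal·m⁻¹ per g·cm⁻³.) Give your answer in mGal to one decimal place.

Combined gradient = 0.3086 − 0.04193 × 1.94 = 0.2272558 mGal/m
Combined elevation correction = 0.2272558 × 2226.0 = 505.9 mGal

505.9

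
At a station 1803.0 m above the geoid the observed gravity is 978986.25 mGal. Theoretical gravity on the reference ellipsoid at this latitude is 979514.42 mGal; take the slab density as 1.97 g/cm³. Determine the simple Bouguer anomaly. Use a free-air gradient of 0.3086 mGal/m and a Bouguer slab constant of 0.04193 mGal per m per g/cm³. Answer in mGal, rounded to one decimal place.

Free-air correction = 0.3086 × 1803.0 = 556.41 mGal
Free-air anomaly = 978986.25 − 979514.42 + (556.41) = 28.24 mGal
Bouguer slab correction = 0.04193 × 1.97 × 1803.0 = 148.93 mGal
Simple Bouguer anomaly = 28.24 − (148.93) = -120.69 mGal

-120.7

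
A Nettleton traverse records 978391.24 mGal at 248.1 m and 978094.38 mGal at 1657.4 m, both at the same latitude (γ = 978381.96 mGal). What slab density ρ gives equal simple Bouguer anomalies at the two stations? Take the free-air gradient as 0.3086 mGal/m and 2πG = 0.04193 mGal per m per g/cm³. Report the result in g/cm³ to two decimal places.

Δg_obs = 978094.38 − 978391.24 = -296.86 mGal over Δh = 1657.4 − 248.1 = 1409.3 m
Equal Bouguer anomalies ⇒ Δg_obs + (0.3086 − 0.04193ρ)·Δh = 0
0.3086 − 0.04193ρ = −Δg_obs/Δh = 0.21064
ρ = (0.3086 − 0.21064) / 0.04193 = 2.34 g/cm³

2.34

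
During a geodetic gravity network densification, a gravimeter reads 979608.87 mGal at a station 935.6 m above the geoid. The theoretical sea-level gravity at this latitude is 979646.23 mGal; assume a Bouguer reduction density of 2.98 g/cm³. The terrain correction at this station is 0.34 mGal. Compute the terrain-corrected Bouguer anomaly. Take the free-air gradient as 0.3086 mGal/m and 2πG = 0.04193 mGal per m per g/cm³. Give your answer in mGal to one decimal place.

134.8

Free-air correction = 0.3086 × 935.6 = 288.73 mGal
Free-air anomaly = 979608.87 − 979646.23 + (288.73) = 251.37 mGal
Bouguer slab correction = 0.04193 × 2.98 × 935.6 = 116.90 mGal
Simple Bouguer anomaly = 251.37 − (116.90) = 134.47 mGal
Complete Bouguer anomaly = 134.47 + 0.34 = 134.81 mGal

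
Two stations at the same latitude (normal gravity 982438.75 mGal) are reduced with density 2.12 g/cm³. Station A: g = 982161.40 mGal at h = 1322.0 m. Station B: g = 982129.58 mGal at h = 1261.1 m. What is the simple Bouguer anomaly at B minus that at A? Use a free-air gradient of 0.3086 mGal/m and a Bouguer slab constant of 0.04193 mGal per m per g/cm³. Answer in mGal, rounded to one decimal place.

Δg_SB(A) = 982161.40 − 982438.75 + 0.3086×1322.0 − 0.04193×2.12×1322.0 = 13.10 mGal
Δg_SB(B) = 982129.58 − 982438.75 + 0.3086×1261.1 − 0.04193×2.12×1261.1 = -32.10 mGal
Difference = -32.10 − (13.10) = -45.20 mGal

-45.2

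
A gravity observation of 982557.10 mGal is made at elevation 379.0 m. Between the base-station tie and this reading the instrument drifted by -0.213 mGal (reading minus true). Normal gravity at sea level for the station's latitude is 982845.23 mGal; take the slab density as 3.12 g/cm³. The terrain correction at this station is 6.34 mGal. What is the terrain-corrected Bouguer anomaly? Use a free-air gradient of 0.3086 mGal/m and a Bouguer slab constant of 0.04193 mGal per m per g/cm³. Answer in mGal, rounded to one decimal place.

-214.2

Drift-corrected reading = 982557.10 − (-0.213) = 982557.313 mGal
Free-air correction = 0.3086 × 379.0 = 116.96 mGal
Free-air anomaly = 982557.313 − 982845.23 + (116.96) = -170.957 mGal
Bouguer slab correction = 0.04193 × 3.12 × 379.0 = 49.58 mGal
Simple Bouguer anomaly = -170.957 − (49.58) = -220.537 mGal
Complete Bouguer anomaly = -220.537 + 6.34 = -214.197 mGal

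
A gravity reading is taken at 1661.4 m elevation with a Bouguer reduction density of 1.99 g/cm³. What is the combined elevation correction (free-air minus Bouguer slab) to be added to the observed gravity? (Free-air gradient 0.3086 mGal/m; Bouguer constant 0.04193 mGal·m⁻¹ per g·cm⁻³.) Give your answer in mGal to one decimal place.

374.1

Combined gradient = 0.3086 − 0.04193 × 1.99 = 0.2251593 mGal/m
Combined elevation correction = 0.2251593 × 1661.4 = 374.1 mGal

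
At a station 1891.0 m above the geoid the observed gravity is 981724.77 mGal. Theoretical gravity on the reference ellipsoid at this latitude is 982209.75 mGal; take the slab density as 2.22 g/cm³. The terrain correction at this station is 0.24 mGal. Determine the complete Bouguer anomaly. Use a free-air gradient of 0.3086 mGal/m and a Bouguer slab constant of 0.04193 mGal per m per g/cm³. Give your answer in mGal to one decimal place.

Free-air correction = 0.3086 × 1891.0 = 583.56 mGal
Free-air anomaly = 981724.77 − 982209.75 + (583.56) = 98.58 mGal
Bouguer slab correction = 0.04193 × 2.22 × 1891.0 = 176.02 mGal
Simple Bouguer anomaly = 98.58 − (176.02) = -77.44 mGal
Complete Bouguer anomaly = -77.44 + 0.24 = -77.20 mGal

-77.2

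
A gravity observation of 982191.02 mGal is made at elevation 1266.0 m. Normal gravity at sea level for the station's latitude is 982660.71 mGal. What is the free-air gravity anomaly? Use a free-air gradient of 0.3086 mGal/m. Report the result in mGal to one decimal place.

-79.0

Free-air correction = 0.3086 × 1266.0 = 390.69 mGal
Free-air anomaly = 982191.02 − 982660.71 + (390.69) = -79.00 mGal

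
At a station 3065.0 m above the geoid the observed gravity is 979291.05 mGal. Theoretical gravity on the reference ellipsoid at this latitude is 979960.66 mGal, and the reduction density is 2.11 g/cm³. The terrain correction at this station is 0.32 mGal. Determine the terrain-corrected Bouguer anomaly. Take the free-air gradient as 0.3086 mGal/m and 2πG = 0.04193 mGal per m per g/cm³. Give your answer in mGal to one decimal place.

Free-air correction = 0.3086 × 3065.0 = 945.86 mGal
Free-air anomaly = 979291.05 − 979960.66 + (945.86) = 276.25 mGal
Bouguer slab correction = 0.04193 × 2.11 × 3065.0 = 271.17 mGal
Simple Bouguer anomaly = 276.25 − (271.17) = 5.08 mGal
Complete Bouguer anomaly = 5.08 + 0.32 = 5.40 mGal

5.4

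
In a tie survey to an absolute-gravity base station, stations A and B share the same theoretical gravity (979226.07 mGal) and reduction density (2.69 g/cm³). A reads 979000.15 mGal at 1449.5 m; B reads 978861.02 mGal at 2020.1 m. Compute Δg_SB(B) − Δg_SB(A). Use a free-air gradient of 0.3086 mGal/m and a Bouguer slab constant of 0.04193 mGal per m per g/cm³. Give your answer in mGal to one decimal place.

-27.4

Δg_SB(A) = 979000.15 − 979226.07 + 0.3086×1449.5 − 0.04193×2.69×1449.5 = 57.90 mGal
Δg_SB(B) = 978861.02 − 979226.07 + 0.3086×2020.1 − 0.04193×2.69×2020.1 = 30.50 mGal
Difference = 30.50 − (57.90) = -27.40 mGal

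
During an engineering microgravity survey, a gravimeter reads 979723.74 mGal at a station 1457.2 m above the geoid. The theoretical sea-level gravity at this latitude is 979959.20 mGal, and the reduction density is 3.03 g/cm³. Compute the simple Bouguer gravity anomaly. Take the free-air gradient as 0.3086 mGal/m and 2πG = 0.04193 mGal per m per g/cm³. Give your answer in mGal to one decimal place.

Free-air correction = 0.3086 × 1457.2 = 449.69 mGal
Free-air anomaly = 979723.74 − 979959.20 + (449.69) = 214.23 mGal
Bouguer slab correction = 0.04193 × 3.03 × 1457.2 = 185.13 mGal
Simple Bouguer anomaly = 214.23 − (185.13) = 29.10 mGal

29.1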